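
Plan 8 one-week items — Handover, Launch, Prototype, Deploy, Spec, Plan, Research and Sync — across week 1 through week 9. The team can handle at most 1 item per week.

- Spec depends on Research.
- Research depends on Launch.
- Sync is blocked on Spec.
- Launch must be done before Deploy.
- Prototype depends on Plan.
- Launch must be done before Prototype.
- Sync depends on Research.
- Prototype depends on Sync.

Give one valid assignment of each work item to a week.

Research -> week 2; Spec -> week 3; Plan -> week 5; Prototype -> week 6; Sync -> week 4; Deploy -> week 7; Handover -> week 8; Launch -> week 1

Checking: Launch(week 1) before Prototype(week 6); Research(week 2) before Spec(week 3); Plan(week 5) before Prototype(week 6); Sync(week 4) before Prototype(week 6); Research(week 2) before Sync(week 4); Spec(week 3) before Sync(week 4); Launch(week 1) before Deploy(week 7); Launch(week 1) before Research(week 2); max 1 per week (cap 1).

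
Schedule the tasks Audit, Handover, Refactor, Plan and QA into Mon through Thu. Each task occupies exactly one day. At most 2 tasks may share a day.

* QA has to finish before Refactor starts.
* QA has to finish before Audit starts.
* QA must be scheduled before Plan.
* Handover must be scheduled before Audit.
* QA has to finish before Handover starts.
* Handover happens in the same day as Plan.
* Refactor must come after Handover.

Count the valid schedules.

6

Splitting on Audit: it can be Wed (2), Thu (4). Listing each branch's schedules as (Handover, Refactor, Plan, QA):
Audit=Wed: (Tue,Wed,Tue,Mon) (Tue,Thu,Tue,Mon) — 2.
Audit=Thu: (Tue,Wed,Tue,Mon) (Tue,Thu,Tue,Mon) (Wed,Thu,Wed,Mon) (Wed,Thu,Wed,Tue) — 4.
Summing: 2 + 4 = 6.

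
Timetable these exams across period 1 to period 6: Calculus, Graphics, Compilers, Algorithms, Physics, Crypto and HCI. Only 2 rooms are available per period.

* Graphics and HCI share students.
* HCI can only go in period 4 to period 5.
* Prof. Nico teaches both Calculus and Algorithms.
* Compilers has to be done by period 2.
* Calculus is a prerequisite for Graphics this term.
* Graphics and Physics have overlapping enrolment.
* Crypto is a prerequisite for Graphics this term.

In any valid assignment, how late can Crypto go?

Downstream work caps Crypto at period 5.
Crypto at period 5 is achievable: Algorithms in period 2, Graphics in period 6, Crypto in period 5, Calculus in period 1, HCI in period 4, Compilers in period 1, Physics in period 2.

period 5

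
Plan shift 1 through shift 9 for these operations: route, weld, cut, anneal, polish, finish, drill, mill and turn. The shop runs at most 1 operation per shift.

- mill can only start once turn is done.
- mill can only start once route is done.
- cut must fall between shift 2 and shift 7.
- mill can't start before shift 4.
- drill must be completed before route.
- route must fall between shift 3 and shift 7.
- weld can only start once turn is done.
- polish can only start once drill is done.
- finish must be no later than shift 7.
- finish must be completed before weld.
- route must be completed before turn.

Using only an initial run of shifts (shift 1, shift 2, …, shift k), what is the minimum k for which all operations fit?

9

The precedence chain requires at least 4 distinct shifts.
With at most 1 per shift and 9 operations, at least 9 shifts are needed.
Propagating the time windows through the other constraints, weld can't land before shift 5, so the schedule must run through at least shift 5.
9 works (last occupied shift: shift 9): for example finish -> shift 6; cut -> shift 2; mill -> shift 5; polish -> shift 8; route -> shift 3; weld -> shift 7; anneal -> shift 9; turn -> shift 4; drill -> shift 1.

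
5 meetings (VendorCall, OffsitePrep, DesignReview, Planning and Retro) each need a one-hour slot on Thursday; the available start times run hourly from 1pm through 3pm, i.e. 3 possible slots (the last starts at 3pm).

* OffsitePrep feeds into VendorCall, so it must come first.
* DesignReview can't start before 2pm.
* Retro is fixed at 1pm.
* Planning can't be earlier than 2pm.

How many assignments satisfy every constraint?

Splitting on VendorCall: it can be 2pm (4), 3pm (8). Listing each branch's schedules as (OffsitePrep, DesignReview, Planning, Retro):
VendorCall=2pm: (1pm,2pm,2pm,1pm) (1pm,2pm,3pm,1pm) (1pm,3pm,2pm,1pm) (1pm,3pm,3pm,1pm) — 4.
VendorCall=3pm: (1pm,2pm,2pm,1pm) (1pm,2pm,3pm,1pm) (1pm,3pm,2pm,1pm) (1pm,3pm,3pm,1pm) (2pm,2pm,2pm,1pm) (2pm,2pm,3pm,1pm) (2pm,3pm,2pm,1pm) (2pm,3pm,3pm,1pm) — 8.
Summing: 4 + 8 = 12.

12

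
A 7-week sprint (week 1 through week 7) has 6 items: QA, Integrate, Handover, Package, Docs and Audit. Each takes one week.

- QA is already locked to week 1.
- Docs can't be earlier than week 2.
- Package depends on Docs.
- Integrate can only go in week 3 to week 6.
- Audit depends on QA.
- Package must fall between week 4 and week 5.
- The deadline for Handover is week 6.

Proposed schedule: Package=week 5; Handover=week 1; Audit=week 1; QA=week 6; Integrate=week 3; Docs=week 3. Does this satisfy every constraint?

QA is already locked to week 1 — violated.
Integrate can only go in week 3 to week 6 — holds.
Audit depends on QA — violated.
Package must fall between week 4 and week 5 — holds.
Docs can't be earlier than week 2 — holds.
The deadline for Handover is week 6 — holds.
Package depends on Docs — holds.

No. Audit depends on QA is not satisfied.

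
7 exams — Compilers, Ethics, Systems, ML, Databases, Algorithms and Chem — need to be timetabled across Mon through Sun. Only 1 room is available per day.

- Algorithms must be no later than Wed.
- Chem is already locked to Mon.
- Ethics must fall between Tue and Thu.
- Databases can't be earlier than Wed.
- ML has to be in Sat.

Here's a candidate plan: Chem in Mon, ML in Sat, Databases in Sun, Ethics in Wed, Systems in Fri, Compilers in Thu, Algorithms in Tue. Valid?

Ethics must fall between Tue and Thu — holds.
Only 1 room is available per day — holds.
Algorithms must be no later than Wed — holds.
ML has to be in Sat — holds.
Databases can't be earlier than Wed — holds.
Chem is already locked to Mon — holds.

Valid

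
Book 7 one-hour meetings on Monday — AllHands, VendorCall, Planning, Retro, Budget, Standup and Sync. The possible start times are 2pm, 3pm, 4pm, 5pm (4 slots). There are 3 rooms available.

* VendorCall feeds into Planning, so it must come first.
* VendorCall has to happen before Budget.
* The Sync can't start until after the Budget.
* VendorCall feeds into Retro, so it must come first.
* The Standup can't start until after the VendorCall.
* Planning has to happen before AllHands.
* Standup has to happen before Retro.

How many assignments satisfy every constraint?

Splitting on AllHands: it can be 4pm (9), 5pm (19). Listing each branch's schedules as (VendorCall, Planning, Retro, Budget, Standup, Sync):
AllHands=4pm: (2pm,3pm,4pm,3pm,3pm,4pm) (2pm,3pm,4pm,3pm,3pm,5pm) (2pm,3pm,4pm,4pm,3pm,5pm) (2pm,3pm,5pm,3pm,3pm,4pm) (2pm,3pm,5pm,3pm,3pm,5pm) (2pm,3pm,5pm,3pm,4pm,4pm) (2pm,3pm,5pm,3pm,4pm,5pm) (2pm,3pm,5pm,4pm,3pm,5pm) (2pm,3pm,5pm,4pm,4pm,5pm) — 9.
AllHands=5pm: (2pm,3pm,4pm,3pm,3pm,4pm) (2pm,3pm,4pm,3pm,3pm,5pm) (2pm,3pm,4pm,4pm,3pm,5pm) (2pm,3pm,5pm,3pm,3pm,4pm) (2pm,3pm,5pm,3pm,3pm,5pm) (2pm,3pm,5pm,3pm,4pm,4pm) (2pm,3pm,5pm,3pm,4pm,5pm) (2pm,3pm,5pm,4pm,3pm,5pm) (2pm,3pm,5pm,4pm,4pm,5pm) (2pm,4pm,4pm,3pm,3pm,4pm) (2pm,4pm,4pm,3pm,3pm,5pm) (2pm,4pm,4pm,4pm,3pm,5pm) (2pm,4pm,5pm,3pm,3pm,4pm) (2pm,4pm,5pm,3pm,3pm,5pm) (2pm,4pm,5pm,3pm,4pm,4pm) (2pm,4pm,5pm,3pm,4pm,5pm) (2pm,4pm,5pm,4pm,3pm,5pm) (2pm,4pm,5pm,4pm,4pm,5pm) (3pm,4pm,5pm,4pm,4pm,5pm) — 19.
Summing: 9 + 19 = 28.

28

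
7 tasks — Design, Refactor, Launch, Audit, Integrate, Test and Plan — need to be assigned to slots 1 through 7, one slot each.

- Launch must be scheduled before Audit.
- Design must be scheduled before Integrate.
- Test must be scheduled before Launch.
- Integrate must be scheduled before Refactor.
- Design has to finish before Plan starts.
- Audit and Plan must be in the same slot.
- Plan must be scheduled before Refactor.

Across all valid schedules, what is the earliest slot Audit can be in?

Precedence pushes Audit to at least 3; Audit must be in the same slot as Plan, which can't be after 6, so Audit is at most 6.
Audit at 3 is achievable: Launch -> 2, Audit -> 3, Design -> 1, Test -> 1, Integrate -> 2, Plan -> 3, Refactor -> 4.

3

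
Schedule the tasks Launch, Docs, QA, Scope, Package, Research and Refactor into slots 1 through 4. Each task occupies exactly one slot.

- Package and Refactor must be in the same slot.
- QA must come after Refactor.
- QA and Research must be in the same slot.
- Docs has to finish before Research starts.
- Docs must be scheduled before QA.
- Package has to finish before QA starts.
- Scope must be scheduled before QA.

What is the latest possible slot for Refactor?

Downstream work caps Refactor at 3.
Refactor at 3 is achievable: Launch -> 1, Refactor -> 3, Docs -> 1, Scope -> 1, Package -> 3, QA -> 4, Research -> 4.

3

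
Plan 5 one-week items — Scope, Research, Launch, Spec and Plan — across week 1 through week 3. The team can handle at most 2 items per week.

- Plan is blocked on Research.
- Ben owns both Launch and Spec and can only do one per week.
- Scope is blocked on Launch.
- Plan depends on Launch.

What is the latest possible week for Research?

Downstream work caps Research at week 2.
Research at week 2 is achievable: Launch in week 1, Spec in week 3, Scope in week 2, Plan in week 3, Research in week 2.

week 2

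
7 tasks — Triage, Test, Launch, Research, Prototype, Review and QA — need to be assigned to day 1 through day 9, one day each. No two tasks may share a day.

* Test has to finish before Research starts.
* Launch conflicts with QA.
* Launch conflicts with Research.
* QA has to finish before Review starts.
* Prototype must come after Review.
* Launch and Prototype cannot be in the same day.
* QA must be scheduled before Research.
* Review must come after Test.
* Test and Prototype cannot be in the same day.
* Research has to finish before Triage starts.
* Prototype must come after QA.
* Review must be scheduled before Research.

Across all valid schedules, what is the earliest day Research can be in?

Precedence pushes Research to at least day 3; downstream work caps Research at day 8.
Research at day 4 is achievable: Prototype=day 5; QA=day 1; Research=day 4; Review=day 3; Test=day 2; Launch=day 7; Triage=day 6.
Nothing earlier works — the conflict and capacity constraints rule out every day before day 4.

day 4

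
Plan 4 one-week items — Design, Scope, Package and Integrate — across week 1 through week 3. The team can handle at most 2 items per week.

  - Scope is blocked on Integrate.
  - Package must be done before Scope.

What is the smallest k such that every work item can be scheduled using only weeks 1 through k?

2 weeks

The precedence chain requires at least 2 distinct weeks.
With at most 2 per week and 4 work items, at least 2 weeks are needed.
2 works (last occupied week: week 2): for example Scope=week 2; Design=week 2; Package=week 1; Integrate=week 1.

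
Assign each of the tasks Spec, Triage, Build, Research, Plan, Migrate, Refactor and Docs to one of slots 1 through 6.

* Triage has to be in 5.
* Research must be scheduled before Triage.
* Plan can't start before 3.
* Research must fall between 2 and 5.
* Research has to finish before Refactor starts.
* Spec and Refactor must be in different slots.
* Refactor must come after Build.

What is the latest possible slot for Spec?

Spec at 6 is achievable: Migrate -> 1, Research -> 2, Refactor -> 3, Spec -> 6, Plan -> 3, Docs -> 1, Build -> 1, Triage -> 5.

6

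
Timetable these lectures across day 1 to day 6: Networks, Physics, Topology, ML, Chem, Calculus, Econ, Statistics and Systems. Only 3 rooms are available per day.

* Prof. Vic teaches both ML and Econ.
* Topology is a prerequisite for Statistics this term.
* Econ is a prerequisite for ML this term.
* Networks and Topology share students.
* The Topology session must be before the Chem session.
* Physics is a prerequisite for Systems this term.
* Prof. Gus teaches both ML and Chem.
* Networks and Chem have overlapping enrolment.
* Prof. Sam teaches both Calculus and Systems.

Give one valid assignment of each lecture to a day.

Topology=day 1; Econ=day 1; Chem=day 3; Statistics=day 2; Calculus=day 3; ML=day 2; Systems=day 2; Physics=day 1; Networks=day 4

Checking: Physics(day 1) before Systems(day 2); Topology(day 1) before Chem(day 3); Econ(day 1) before ML(day 2); Topology(day 1) before Statistics(day 2); ML(day 2) != Econ(day 1); ML(day 2) != Chem(day 3); Networks(day 4) != Chem(day 3); Networks(day 4) != Topology(day 1); Calculus(day 3) != Systems(day 2); max 3 per day (cap 3).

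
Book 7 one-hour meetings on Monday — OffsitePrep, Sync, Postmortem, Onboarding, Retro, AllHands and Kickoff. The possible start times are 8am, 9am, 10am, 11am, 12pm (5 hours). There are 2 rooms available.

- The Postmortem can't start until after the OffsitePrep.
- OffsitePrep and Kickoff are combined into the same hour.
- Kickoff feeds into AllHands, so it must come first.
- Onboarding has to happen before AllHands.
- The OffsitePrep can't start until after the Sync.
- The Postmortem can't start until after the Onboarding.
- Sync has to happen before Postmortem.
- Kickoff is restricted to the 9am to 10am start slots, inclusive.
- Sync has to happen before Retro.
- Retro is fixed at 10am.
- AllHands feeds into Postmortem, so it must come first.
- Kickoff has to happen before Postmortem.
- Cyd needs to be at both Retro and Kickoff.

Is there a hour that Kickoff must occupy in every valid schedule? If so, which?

Kickoff's window is 9am–10am.
Retro is fixed at 10am, and Kickoff can't share a hour with Retro.
So Kickoff must be 9am.

9am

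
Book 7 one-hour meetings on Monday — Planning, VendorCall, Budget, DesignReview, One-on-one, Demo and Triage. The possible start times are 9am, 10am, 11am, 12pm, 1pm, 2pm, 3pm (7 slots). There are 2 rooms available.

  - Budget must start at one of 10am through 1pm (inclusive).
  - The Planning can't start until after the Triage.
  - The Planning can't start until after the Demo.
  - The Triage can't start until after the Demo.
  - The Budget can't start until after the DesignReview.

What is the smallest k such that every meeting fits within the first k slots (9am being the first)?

The precedence chain requires at least 3 distinct slots.
With at most 2 per slot and 7 meetings, at least 4 slots are needed.
4 works (last occupied slot: 12pm): for example VendorCall=11am, Demo=9am, Budget=10am, Planning=11am, One-on-one=12pm, Triage=10am, DesignReview=9am.

4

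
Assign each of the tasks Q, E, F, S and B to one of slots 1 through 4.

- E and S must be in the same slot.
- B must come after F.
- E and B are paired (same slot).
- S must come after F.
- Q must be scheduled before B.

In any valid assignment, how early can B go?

2

Precedence pushes B to at least 2.
B at 2 is achievable: B=2; S=2; Q=1; E=2; F=1.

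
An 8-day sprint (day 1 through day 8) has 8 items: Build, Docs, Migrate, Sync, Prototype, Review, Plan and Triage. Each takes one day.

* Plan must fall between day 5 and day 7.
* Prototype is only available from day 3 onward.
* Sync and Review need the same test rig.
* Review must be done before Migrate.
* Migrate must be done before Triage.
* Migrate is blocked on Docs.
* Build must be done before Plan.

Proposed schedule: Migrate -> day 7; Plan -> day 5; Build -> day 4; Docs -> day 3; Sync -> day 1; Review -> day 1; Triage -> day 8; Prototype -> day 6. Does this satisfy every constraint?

Review must be done before Migrate — holds.
Prototype is only available from day 3 onward — holds.
Migrate must be done before Triage — holds.
Plan must fall between day 5 and day 7 — holds.
Sync and Review need the same test rig — violated.
Migrate is blocked on Docs — holds.
Build must be done before Plan — holds.

Invalid. Sync and Review need the same test rig.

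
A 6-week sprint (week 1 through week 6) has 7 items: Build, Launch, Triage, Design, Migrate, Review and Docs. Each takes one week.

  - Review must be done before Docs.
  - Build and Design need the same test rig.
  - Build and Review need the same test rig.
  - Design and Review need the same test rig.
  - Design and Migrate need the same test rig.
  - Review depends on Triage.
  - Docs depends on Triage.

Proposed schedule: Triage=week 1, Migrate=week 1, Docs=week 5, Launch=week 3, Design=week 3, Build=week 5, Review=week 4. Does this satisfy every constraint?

Yes, all constraints hold

Build and Review need the same test rig — holds.
Design and Migrate need the same test rig — holds.
Review depends on Triage — holds.
Review must be done before Docs — holds.
Design and Review need the same test rig — holds.
Build and Design need the same test rig — holds.
Docs depends on Triage — holds.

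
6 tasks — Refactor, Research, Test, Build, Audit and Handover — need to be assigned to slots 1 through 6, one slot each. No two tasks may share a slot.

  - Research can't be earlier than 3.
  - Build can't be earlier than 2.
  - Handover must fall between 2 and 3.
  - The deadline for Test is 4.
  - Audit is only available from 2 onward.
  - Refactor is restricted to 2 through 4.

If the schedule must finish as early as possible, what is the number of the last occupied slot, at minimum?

With at most 1 per slot and 6 tasks, at least 6 slots are needed.
Research can't be placed before 3, so the schedule must run through at least slot 3.
6 works (last occupied slot: 6): for example Build=5, Handover=2, Audit=6, Research=4, Test=1, Refactor=3.

6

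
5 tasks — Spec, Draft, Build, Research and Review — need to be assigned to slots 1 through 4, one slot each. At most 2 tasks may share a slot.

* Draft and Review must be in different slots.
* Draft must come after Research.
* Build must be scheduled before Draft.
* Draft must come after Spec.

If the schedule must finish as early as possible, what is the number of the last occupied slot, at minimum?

slot 3

The precedence chain requires at least 2 distinct slots.
With at most 2 per slot and 5 tasks, at least 3 slots are needed.
3 works (last occupied slot: 3): for example Review=2, Research=2, Draft=3, Spec=1, Build=1.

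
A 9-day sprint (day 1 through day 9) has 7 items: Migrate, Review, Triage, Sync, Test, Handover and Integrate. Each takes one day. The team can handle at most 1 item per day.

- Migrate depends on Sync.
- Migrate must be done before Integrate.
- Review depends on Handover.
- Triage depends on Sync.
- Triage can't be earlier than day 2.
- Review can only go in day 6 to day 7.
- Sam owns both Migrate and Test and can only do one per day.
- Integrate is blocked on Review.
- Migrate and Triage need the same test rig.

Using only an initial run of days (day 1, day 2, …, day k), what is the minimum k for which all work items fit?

The precedence chain requires at least 3 distinct days.
With at most 1 per day and 7 work items, at least 7 days are needed.
Propagating the time windows through the other constraints, Integrate can't land before day 7, so the schedule must run through at least day 7.
7 works (last occupied day: day 7): for example Handover=day 4; Sync=day 1; Triage=day 2; Migrate=day 3; Test=day 5; Integrate=day 7; Review=day 6.

7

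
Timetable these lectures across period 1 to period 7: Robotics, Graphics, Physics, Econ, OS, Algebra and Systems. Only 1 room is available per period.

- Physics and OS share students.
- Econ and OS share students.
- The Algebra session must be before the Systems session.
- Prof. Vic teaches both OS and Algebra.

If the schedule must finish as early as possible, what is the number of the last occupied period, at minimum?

period 7

The precedence chain requires at least 2 distinct periods.
With at most 1 per period and 7 lectures, at least 7 periods are needed.
7 works (last occupied period: period 7): for example Econ=period 6; OS=period 7; Physics=period 5; Algebra=period 1; Robotics=period 3; Systems=period 2; Graphics=period 4.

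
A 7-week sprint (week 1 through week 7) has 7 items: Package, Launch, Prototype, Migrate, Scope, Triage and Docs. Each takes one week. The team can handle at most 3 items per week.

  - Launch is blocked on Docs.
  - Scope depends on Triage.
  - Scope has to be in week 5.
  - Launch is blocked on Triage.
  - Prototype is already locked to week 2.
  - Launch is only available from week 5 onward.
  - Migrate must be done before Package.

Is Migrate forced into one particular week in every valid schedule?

Migrate can be week 1 (e.g. Package -> week 2; Migrate -> week 1; Triage -> week 1; Docs -> week 1; Scope -> week 5; Launch -> week 5; Prototype -> week 2) or week 2 (e.g. Launch -> week 5; Scope -> week 5; Migrate -> week 2; Package -> week 3; Triage -> week 1; Prototype -> week 2; Docs -> week 1).

No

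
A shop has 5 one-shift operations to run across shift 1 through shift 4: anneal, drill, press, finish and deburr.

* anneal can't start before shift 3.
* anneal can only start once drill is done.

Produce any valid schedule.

deburr in shift 1, press in shift 1, anneal in shift 3, finish in shift 1, drill in shift 1

Checking: drill(shift 1) before anneal(shift 3); anneal=shift 3 in [shift 3,shift 4].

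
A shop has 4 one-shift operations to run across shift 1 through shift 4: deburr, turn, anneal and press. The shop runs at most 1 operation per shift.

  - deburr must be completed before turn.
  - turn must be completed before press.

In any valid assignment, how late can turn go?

shift 3

Precedence pushes turn to at least shift 2; downstream work caps turn at shift 3.
turn at shift 3 is achievable: turn=shift 3, anneal=shift 2, press=shift 4, deburr=shift 1.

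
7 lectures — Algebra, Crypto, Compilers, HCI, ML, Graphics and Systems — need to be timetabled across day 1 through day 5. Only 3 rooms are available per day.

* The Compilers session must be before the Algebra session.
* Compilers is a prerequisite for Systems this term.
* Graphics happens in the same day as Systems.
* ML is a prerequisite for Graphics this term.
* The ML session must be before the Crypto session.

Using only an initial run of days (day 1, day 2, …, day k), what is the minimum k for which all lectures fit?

The precedence chain requires at least 2 distinct days.
With at most 3 per day and 7 lectures, at least 3 days are needed.
3 works (last occupied day: day 3): for example Compilers in day 1, Graphics in day 3, Crypto in day 2, ML in day 1, HCI in day 1, Algebra in day 2, Systems in day 3.

3 days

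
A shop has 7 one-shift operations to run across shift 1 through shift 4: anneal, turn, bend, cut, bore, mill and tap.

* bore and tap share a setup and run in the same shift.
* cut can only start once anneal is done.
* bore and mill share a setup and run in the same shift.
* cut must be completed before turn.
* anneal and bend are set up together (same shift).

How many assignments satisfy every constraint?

Splitting on anneal: it can be shift 1 (12), shift 2 (4). Listing each branch's schedules as (turn, bend, cut, bore, mill, tap) by shift number:
anneal=shift 1: (3,1,2,1,1,1) (3,1,2,2,2,2) (3,1,2,3,3,3) (3,1,2,4,4,4) (4,1,2,1,1,1) (4,1,2,2,2,2) (4,1,2,3,3,3) (4,1,2,4,4,4) (4,1,3,1,1,1) (4,1,3,2,2,2) (4,1,3,3,3,3) (4,1,3,4,4,4) — 12.
anneal=shift 2: (4,2,3,1,1,1) (4,2,3,2,2,2) (4,2,3,3,3,3) (4,2,3,4,4,4) — 4.
Summing: 12 + 4 = 16.

16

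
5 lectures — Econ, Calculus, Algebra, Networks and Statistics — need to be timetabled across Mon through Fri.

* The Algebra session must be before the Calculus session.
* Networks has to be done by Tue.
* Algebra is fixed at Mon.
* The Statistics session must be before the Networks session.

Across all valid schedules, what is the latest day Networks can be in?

Precedence pushes Networks to at least Tue; Networks's own window allows nothing later than Tue.
Networks at Tue is achievable: Statistics in Mon; Calculus in Tue; Algebra in Mon; Econ in Mon; Networks in Tue.

Tue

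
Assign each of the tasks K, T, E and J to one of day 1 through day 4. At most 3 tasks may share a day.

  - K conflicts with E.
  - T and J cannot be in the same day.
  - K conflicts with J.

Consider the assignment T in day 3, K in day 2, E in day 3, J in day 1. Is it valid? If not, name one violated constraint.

K conflicts with J — holds.
At most 3 tasks may share a day — holds.
T and J cannot be in the same day — holds.
K conflicts with E — holds.

Yes, all constraints hold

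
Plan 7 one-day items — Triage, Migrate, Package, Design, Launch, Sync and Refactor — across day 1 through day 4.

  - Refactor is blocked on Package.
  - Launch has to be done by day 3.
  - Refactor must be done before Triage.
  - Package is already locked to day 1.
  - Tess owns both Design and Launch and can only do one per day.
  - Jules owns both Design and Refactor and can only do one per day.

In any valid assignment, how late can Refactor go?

day 3

Precedence pushes Refactor to at least day 2; downstream work caps Refactor at day 3.
Refactor at day 3 is achievable: Refactor in day 3, Design in day 2, Triage in day 4, Migrate in day 1, Sync in day 1, Package in day 1, Launch in day 1.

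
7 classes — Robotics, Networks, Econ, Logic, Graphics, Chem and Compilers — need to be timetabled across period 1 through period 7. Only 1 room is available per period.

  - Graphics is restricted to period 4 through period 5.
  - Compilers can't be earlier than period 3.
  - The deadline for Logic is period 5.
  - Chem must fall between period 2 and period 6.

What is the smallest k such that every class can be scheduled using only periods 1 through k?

7 periods

With at most 1 per period and 7 classes, at least 7 periods are needed.
Graphics can't be placed before period 4, so the schedule must run through at least period 4.
7 works (last occupied period: period 7): for example Robotics -> period 5; Logic -> period 1; Graphics -> period 4; Networks -> period 6; Econ -> period 7; Compilers -> period 3; Chem -> period 2.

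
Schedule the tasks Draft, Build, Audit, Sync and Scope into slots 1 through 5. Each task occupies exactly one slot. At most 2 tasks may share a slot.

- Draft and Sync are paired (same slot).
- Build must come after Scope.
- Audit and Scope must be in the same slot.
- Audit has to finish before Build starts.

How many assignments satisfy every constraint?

30

Splitting on Draft: it can be 1 (6), 2 (6), 3 (6), 4 (6), 5 (6). Listing each branch's schedules as (Build, Audit, Sync, Scope):
Draft=1: (3,2,1,2) (4,2,1,2) (4,3,1,3) (5,2,1,2) (5,3,1,3) (5,4,1,4) — 6.
Draft=2: (3,1,2,1) (4,1,2,1) (4,3,2,3) (5,1,2,1) (5,3,2,3) (5,4,2,4) — 6.
Draft=3: (2,1,3,1) (4,1,3,1) (4,2,3,2) (5,1,3,1) (5,2,3,2) (5,4,3,4) — 6.
Draft=4: (2,1,4,1) (3,1,4,1) (3,2,4,2) (5,1,4,1) (5,2,4,2) (5,3,4,3) — 6.
Draft=5: (2,1,5,1) (3,1,5,1) (3,2,5,2) (4,1,5,1) (4,2,5,2) (4,3,5,3) — 6.
Summing: 6 + 6 + 6 + 6 + 6 = 30.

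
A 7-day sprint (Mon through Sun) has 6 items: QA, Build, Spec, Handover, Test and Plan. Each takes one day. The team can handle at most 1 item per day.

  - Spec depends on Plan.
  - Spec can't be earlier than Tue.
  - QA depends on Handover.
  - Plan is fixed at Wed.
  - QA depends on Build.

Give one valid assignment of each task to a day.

Spec=Thu, Handover=Tue, Test=Sat, Build=Mon, QA=Fri, Plan=Wed

Checking: Handover(Tue) before QA(Fri); Build(Mon) before QA(Fri); Plan(Wed) before Spec(Thu); Spec=Thu in [Tue,Sun]; Plan=Wed in [Wed,Wed]; max 1 per day (cap 1).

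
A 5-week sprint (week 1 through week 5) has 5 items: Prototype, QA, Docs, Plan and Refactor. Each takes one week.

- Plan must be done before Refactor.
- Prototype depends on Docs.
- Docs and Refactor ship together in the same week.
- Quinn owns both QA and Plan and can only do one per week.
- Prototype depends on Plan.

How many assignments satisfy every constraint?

Splitting on Prototype: it can be week 3 (4), week 4 (12), week 5 (24). Listing each branch's schedules as (QA, Docs, Plan, Refactor) by week number:
Prototype=week 3: (2,2,1,2) (3,2,1,2) (4,2,1,2) (5,2,1,2) — 4.
Prototype=week 4: (1,3,2,3) (2,2,1,2) (2,3,1,3) (3,2,1,2) (3,3,1,3) (3,3,2,3) (4,2,1,2) (4,3,1,3) (4,3,2,3) (5,2,1,2) (5,3,1,3) (5,3,2,3) — 12.
Prototype=week 5: (1,3,2,3) (1,4,2,4) (1,4,3,4) (2,2,1,2) (2,3,1,3) (2,4,1,4) (2,4,3,4) (3,2,1,2) (3,3,1,3) (3,3,2,3) (3,4,1,4) (3,4,2,4) (4,2,1,2) (4,3,1,3) (4,3,2,3) (4,4,1,4) (4,4,2,4) (4,4,3,4) (5,2,1,2) (5,3,1,3) (5,3,2,3) (5,4,1,4) (5,4,2,4) (5,4,3,4) — 24.
Summing: 4 + 12 + 24 = 40.

40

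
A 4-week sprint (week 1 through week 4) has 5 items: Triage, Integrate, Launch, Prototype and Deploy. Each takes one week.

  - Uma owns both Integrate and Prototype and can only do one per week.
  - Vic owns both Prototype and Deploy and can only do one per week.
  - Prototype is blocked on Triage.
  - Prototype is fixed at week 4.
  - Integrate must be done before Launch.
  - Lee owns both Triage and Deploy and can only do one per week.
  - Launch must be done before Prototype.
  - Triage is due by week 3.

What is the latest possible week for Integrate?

Downstream work caps Integrate at week 2.
Integrate at week 2 is achievable: Launch in week 3; Integrate in week 2; Deploy in week 2; Triage in week 1; Prototype in week 4.

week 2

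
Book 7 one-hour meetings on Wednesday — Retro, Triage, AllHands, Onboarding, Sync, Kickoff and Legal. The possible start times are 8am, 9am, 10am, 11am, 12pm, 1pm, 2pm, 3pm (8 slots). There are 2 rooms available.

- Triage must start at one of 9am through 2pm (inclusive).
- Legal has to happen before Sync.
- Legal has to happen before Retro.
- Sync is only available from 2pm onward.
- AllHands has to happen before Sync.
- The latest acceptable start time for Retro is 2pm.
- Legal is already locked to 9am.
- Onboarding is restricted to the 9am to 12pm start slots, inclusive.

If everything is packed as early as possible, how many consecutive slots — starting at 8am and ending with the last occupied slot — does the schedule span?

7 slots

The precedence chain requires at least 2 distinct slots.
With at most 2 per slot and 7 meetings, at least 4 slots are needed.
Sync can't be placed before 2pm — that is slot 7 counting from 8am — so the schedule must run through at least 7 slots.
7 works (last occupied slot: 2pm): for example Retro -> 10am, Onboarding -> 9am, Kickoff -> 8am, AllHands -> 8am, Legal -> 9am, Triage -> 10am, Sync -> 2pm.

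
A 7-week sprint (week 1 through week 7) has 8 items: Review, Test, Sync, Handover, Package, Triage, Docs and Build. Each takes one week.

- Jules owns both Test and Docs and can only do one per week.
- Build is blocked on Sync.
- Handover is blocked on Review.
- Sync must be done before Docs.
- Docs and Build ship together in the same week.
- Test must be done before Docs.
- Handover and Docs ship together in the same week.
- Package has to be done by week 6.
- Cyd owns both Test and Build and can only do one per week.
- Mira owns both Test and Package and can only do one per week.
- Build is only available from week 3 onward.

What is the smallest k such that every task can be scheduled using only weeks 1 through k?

3

The precedence chain requires at least 2 distinct weeks.
Build can't be placed before week 3, so the schedule must run through at least week 3.
3 works (last occupied week: week 3): for example Review in week 1, Build in week 3, Package in week 2, Docs in week 3, Test in week 1, Sync in week 1, Triage in week 1, Handover in week 3.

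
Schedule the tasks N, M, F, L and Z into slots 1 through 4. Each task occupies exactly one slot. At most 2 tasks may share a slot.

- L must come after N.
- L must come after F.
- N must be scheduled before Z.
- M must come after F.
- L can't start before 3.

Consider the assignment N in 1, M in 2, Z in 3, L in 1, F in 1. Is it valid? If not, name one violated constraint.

No — it violates: At most 2 tasks may share a slot

N must be scheduled before Z — holds.
L must come after F — violated.
L can't start before 3 — violated.
At most 2 tasks may share a slot — violated.
M must come after F — holds.
L must come after N — violated.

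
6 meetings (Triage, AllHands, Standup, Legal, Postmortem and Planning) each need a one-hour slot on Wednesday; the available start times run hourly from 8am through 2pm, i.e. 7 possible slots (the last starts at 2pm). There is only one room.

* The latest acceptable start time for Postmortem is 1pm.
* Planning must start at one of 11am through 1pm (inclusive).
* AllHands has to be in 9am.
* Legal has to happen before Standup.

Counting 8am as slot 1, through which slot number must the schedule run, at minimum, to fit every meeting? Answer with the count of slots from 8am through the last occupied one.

6

The precedence chain requires at least 2 distinct slots.
With at most 1 per slot and 6 meetings, at least 6 slots are needed.
Planning can't be placed before 11am — that is slot 4 counting from 8am — so the schedule must run through at least 4 slots.
6 works (last occupied slot: 1pm): for example Planning=11am; Triage=12pm; AllHands=9am; Postmortem=1pm; Legal=8am; Standup=10am.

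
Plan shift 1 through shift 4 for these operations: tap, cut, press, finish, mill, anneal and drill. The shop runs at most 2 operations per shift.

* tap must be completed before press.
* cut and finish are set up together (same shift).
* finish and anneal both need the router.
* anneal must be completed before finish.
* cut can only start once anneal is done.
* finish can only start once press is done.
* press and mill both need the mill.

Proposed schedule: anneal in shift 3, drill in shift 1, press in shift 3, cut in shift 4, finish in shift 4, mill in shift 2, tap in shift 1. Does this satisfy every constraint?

tap must be completed before press — holds.
finish can only start once press is done — holds.
cut and finish are set up together (same shift) — holds.
press and mill both need the mill — holds.
cut can only start once anneal is done — holds.
anneal must be completed before finish — holds.
finish and anneal both need the router — holds.
The shop runs at most 2 operations per shift — holds.

Yes, all constraints hold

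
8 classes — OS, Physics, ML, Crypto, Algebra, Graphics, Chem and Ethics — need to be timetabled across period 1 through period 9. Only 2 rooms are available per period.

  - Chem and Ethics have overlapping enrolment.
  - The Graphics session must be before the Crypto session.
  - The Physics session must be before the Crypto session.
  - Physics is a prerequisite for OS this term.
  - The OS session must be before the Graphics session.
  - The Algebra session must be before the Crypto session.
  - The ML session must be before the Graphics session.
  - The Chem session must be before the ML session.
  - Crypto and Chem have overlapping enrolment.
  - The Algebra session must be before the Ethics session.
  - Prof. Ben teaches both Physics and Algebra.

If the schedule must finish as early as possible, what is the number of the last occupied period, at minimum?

4

The precedence chain requires at least 4 distinct periods.
With at most 2 per period and 8 classes, at least 4 periods are needed.
4 works (last occupied period: period 4): for example Physics in period 1; Algebra in period 3; Crypto in period 4; Graphics in period 3; Ethics in period 4; ML in period 2; Chem in period 1; OS in period 2.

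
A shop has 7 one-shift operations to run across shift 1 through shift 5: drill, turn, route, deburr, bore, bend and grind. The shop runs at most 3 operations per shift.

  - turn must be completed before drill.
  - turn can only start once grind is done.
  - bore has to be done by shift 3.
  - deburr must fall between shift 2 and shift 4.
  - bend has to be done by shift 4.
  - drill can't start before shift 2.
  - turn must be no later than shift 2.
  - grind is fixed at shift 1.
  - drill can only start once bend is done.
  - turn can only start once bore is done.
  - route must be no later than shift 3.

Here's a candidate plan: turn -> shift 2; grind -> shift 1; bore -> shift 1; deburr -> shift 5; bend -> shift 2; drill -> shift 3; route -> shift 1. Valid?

Invalid. deburr must fall between shift 2 and shift 4.

route must be no later than shift 3 — holds.
grind is fixed at shift 1 — holds.
turn must be no later than shift 2 — holds.
turn must be completed before drill — holds.
deburr must fall between shift 2 and shift 4 — violated.
turn can only start once bore is done — holds.
bend has to be done by shift 4 — holds.
The shop runs at most 3 operations per shift — holds.
bore has to be done by shift 3 — holds.
turn can only start once grind is done — holds.
drill can't start before shift 2 — holds.
drill can only start once bend is done — holds.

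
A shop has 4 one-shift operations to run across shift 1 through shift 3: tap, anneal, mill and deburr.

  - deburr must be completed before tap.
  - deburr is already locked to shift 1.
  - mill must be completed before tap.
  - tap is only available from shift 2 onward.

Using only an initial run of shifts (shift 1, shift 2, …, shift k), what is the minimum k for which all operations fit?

2 shifts

The precedence chain requires at least 2 distinct shifts.
2 works (last occupied shift: shift 2): for example deburr=shift 1; tap=shift 2; anneal=shift 1; mill=shift 1.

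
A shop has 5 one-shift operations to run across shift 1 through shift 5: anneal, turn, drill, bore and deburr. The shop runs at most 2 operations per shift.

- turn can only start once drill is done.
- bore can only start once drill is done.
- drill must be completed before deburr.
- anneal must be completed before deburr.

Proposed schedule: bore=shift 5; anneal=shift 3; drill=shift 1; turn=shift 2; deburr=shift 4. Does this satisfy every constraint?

Yes, all constraints hold

bore can only start once drill is done — holds.
drill must be completed before deburr — holds.
turn can only start once drill is done — holds.
The shop runs at most 2 operations per shift — holds.
anneal must be completed before deburr — holds.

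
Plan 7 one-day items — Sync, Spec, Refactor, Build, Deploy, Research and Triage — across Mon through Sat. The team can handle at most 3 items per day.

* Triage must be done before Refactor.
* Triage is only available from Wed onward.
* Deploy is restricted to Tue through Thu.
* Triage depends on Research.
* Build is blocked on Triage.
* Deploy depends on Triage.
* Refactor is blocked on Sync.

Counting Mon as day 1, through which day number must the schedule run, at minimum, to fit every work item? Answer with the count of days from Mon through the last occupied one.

The precedence chain requires at least 3 distinct days.
With at most 3 per day and 7 work items, at least 3 days are needed.
Propagating the time windows through the other constraints, Refactor can't land before Thu — that is day 4 counting from Mon — so the schedule must run through at least 4 days.
4 works (last occupied day: Thu): for example Sync in Mon, Spec in Mon, Refactor in Thu, Build in Thu, Triage in Wed, Deploy in Thu, Research in Mon.

4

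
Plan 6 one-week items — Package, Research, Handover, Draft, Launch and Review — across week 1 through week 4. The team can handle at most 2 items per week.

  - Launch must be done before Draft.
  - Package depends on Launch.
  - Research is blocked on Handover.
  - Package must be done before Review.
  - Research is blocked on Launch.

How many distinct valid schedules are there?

Splitting on Package: it can be week 2 (24), week 3 (16). Listing each branch's schedules as (Research, Handover, Draft, Launch, Review) by week number:
Package=week 2: (2,1,3,1,3) (2,1,3,1,4) (2,1,4,1,3) (2,1,4,1,4) (3,1,2,1,3) (3,1,2,1,4) (3,1,3,1,4) (3,1,4,1,3) (3,1,4,1,4) (3,2,3,1,4) (3,2,4,1,3) (3,2,4,1,4) (4,1,2,1,3) (4,1,2,1,4) (4,1,3,1,3) (4,1,3,1,4) (4,1,4,1,3) (4,2,3,1,3) (4,2,3,1,4) (4,2,4,1,3) (4,3,2,1,3) (4,3,2,1,4) (4,3,3,1,4) (4,3,4,1,3) — 24.
Package=week 3: (2,1,2,1,4) (2,1,3,1,4) (2,1,4,1,4) (3,1,2,1,4) (3,1,4,1,4) (3,1,4,2,4) (3,2,2,1,4) (3,2,4,1,4) (3,2,4,2,4) (4,1,2,1,4) (4,1,3,1,4) (4,1,3,2,4) (4,2,2,1,4) (4,2,3,1,4) (4,2,3,2,4) (4,3,2,1,4) — 16.
Summing: 24 + 16 = 40.

40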